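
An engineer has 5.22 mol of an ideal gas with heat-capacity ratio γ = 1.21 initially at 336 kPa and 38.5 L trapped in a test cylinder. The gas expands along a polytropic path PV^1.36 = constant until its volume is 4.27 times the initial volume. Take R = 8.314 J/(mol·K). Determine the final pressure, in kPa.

T₁ = P₁V₁/(nR) = 336×38.5/(5.22×8.314) = 298 K.
Polytropic n=1.36: T₂ = T₁(V₁/V₂)^(n−1) = 298×(0.234)^0.36 = 177 K; P₂ = P₁(V₁/V₂)^n = 46.7 kPa.

46.7 kPa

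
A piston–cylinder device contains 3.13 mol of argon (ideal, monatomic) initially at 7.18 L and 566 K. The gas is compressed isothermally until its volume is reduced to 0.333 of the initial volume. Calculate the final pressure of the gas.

6160 kPa

P₁ = nRT₁/V₁ = 3.13×8.314×566/7.18 = 2050 kPa.
Isothermal: T stays 566 K; PV = const ⇒ V₂ = 2.39 L, P₂ = 6160 kPa.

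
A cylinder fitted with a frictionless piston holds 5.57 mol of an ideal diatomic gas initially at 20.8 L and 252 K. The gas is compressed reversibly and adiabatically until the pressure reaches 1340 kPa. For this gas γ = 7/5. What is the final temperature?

P₁ = nRT₁/V₁ = 5.57×8.314×252/20.8 = 561 kPa.
Adiabatic: T₂/T₁ = (P₂/P₁)^((γ−1)/γ) ⇒ T₂ = 252×(2.39)^0.286 = 323 K; V₂ = 11.2 L.

323 K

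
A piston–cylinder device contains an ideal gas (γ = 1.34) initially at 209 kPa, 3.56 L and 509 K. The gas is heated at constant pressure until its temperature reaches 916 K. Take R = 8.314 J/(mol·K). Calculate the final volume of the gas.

6.41 L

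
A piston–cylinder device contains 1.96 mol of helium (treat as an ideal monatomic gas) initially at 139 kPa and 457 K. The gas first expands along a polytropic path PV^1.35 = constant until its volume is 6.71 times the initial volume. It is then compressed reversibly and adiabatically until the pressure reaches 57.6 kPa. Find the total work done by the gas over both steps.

4810 J

V₁ = nRT₁/P₁ = 1.96×8.314×457/139 = 53.6 L.
Step 1 — Polytropic n=1.35: T₂ = T₁(V₁/V₂)^(n−1) = 457×(0.149)^0.35 = 235 K; P₂ = P₁(V₁/V₂)^n = 10.6 kPa.
W = (P₁V₁−P₂V₂)/(n−1) = (139×53.6−10.6×359)/0.35 = 10300 J.
ΔU = nCvΔT = 1.96×12.5×(235−457) = -5430 J.
Q = ΔU + W = 4920 J.
State after step 1: P = 10.6 kPa, V = 359 L, T = 235 K.
Step 2 — Adiabatic: T₂/T₁ = (P₂/P₁)^((γ−1)/γ) ⇒ T₂ = 235×(5.41)^0.400 = 461 K; V₂ = 130 L.
ΔU = nCvΔT = 1.96×12.5×(461−235) = 5540 J.
Q = 0 for an adiabatic process, so W = −ΔU = -5540 J.
Net over both steps: W = 4810 J, Q = 4920 J, ΔU = 104 J.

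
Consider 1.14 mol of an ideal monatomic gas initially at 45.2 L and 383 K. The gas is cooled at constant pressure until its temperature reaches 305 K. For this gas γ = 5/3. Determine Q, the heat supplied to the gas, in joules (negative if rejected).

P₁ = nRT₁/V₁ = 1.14×8.314×383/45.2 = 80.3 kPa.
Isobaric: P stays 80.3 kPa; V/T = const ⇒ T₂ = 305 K, V₂ = 36.0 L.
W = PΔV = 80.3×(36.0−45.2) kPa·L = -739 J.
ΔU = nCvΔT = 1.14×12.5×(305−383) = -1110 J.
Q = ΔU + W = nCpΔT = -1850 J.

-1850 J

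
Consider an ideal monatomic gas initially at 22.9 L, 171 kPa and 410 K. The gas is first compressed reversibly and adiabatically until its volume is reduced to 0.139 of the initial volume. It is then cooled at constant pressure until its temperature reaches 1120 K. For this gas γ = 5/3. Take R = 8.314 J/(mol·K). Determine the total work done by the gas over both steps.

n = P₁V₁/(RT₁) = 171×22.9/(8.314×410) = 1.15 mol.
Step 1 — Adiabatic: TV^(γ−1) = const ⇒ T₂ = 410×(7.19)^0.667 = 1530 K; PV^γ = const ⇒ P₂ = 4580 kPa.
ΔU = nCvΔT = 1.15×12.5×(1530−410) = 16000 J.
Q = 0 for an adiabatic process, so W = −ΔU = -16000 J.
State after step 1: P = 4580 kPa, V = 3.18 L, T = 1530 K.
Step 2 — Isobaric: P stays 4580 kPa; V/T = const ⇒ T₂ = 1120 K, V₂ = 2.33 L.
W = PΔV = 4580×(2.33−3.18) kPa·L = -3900 J.
ΔU = nCvΔT = 1.15×12.5×(1120−1530) = -5840 J.
Q = ΔU + W = nCpΔT = -9740 J.
Net over both steps: W = -19900 J, Q = -9740 J, ΔU = 10200 J.

-19900 J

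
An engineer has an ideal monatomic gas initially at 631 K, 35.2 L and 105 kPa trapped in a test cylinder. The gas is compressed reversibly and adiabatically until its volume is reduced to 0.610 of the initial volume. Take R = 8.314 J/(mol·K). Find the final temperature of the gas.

Adiabatic: TV^(γ−1) = const ⇒ T₂ = 631×(1.64)^0.667 = 877 K; PV^γ = const ⇒ P₂ = 239 kPa.

877 K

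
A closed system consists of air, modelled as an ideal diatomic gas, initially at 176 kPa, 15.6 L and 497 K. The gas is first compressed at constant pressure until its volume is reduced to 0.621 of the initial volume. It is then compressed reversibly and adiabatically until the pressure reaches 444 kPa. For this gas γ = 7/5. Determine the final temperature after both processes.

402 K

n = P₁V₁/(RT₁) = 176×15.6/(8.314×497) = 0.664 mol.
Step 1 — Isobaric: P stays 176 kPa; V/T = const ⇒ T₂ = 309 K, V₂ = 9.69 L.
W = PΔV = 176×(9.69−15.6) kPa·L = -1040 J.
ΔU = nCvΔT = 0.664×20.8×(309−497) = -2600 J.
Q = ΔU + W = nCpΔT = -3640 J.
State after step 1: P = 176 kPa, V = 9.69 L, T = 309 K.
Step 2 — Adiabatic: T₂/T₁ = (P₂/P₁)^((γ−1)/γ) ⇒ T₂ = 309×(2.52)^0.286 = 402 K; V₂ = 5.00 L.
ΔU = nCvΔT = 0.664×20.8×(402−309) = 1290 J.
Q = 0 for an adiabatic process, so W = −ΔU = -1290 J.
Net over both steps: W = -2330 J, Q = -3640 J, ΔU = -1310 J.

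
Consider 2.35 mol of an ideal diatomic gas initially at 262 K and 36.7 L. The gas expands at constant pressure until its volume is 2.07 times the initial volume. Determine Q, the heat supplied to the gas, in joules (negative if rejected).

P₁ = nRT₁/V₁ = 2.35×8.314×262/36.7 = 139 kPa.
Isobaric: P stays 139 kPa; V/T = const ⇒ T₂ = 542 K, V₂ = 76.0 L.
W = PΔV = 139×(76.0−36.7) kPa·L = 5480 J.
ΔU = nCvΔT = 2.35×20.8×(542−262) = 13700 J.
Q = ΔU + W = nCpΔT = 19200 J.

19200 J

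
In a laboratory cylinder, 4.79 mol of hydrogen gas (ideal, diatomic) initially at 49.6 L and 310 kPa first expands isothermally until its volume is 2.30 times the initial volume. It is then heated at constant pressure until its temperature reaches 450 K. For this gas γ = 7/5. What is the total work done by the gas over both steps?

15400 J

T₁ = P₁V₁/(nR) = 310×49.6/(4.79×8.314) = 386 K.
Step 1 — Isothermal: T stays 386 K; PV = const ⇒ V₂ = 114 L, P₂ = 135 kPa.
ΔU = 0 (ideal gas, T constant).
W = nRT ln(V₂/V₁) = 4.79×8.314×386×ln(2.30) = 12800 J.
Q = ΔU + W = 12800 J.
State after step 1: P = 135 kPa, V = 114 L, T = 386 K.
Step 2 — Isobaric: P stays 135 kPa; V/T = const ⇒ T₂ = 450 K, V₂ = 133 L.
W = PΔV = 135×(133−114) kPa·L = 2540 J.
ΔU = nCvΔT = 4.79×20.8×(450−386) = 6360 J.
Q = ΔU + W = nCpΔT = 8910 J.
Net over both steps: W = 15400 J, Q = 21700 J, ΔU = 6360 J.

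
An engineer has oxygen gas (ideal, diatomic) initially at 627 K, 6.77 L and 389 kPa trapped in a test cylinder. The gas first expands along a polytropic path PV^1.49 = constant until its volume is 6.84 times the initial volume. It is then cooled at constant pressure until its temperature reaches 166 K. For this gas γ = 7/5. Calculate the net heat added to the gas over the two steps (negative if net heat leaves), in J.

-1890 J

n = P₁V₁/(RT₁) = 389×6.77/(8.314×627) = 0.505 mol.
Step 1 — Polytropic n=1.49: T₂ = T₁(V₁/V₂)^(n−1) = 627×(0.146)^0.49 = 244 K; P₂ = P₁(V₁/V₂)^n = 22.2 kPa.
W = (P₁V₁−P₂V₂)/(n−1) = (389×6.77−22.2×46.3)/0.49 = 3280 J.
ΔU = nCvΔT = 0.505×20.8×(244−627) = -4020 J.
Q = ΔU + W = -738 J.
State after step 1: P = 22.2 kPa, V = 46.3 L, T = 244 K.
Step 2 — Isobaric: P stays 22.2 kPa; V/T = const ⇒ T₂ = 166 K, V₂ = 31.5 L.
W = PΔV = 22.2×(31.5−46.3) kPa·L = -329 J.
ΔU = nCvΔT = 0.505×20.8×(166−244) = -823 J.
Q = ΔU + W = nCpΔT = -1150 J.
Net over both steps: W = 2950 J, Q = -1890 J, ΔU = -4840 J.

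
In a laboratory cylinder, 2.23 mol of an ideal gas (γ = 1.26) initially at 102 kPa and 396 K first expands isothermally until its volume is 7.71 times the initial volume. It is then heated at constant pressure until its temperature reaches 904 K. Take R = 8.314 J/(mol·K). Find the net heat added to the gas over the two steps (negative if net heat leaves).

V₁ = nRT₁/P₁ = 2.23×8.314×396/102 = 72.0 L.
Step 1 — Isothermal: T stays 396 K; PV = const ⇒ V₂ = 555 L, P₂ = 13.2 kPa.
ΔU = 0 (ideal gas, T constant).
W = nRT ln(V₂/V₁) = 2.23×8.314×396×ln(7.71) = 15000 J.
Q = ΔU + W = 15000 J.
State after step 1: P = 13.2 kPa, V = 555 L, T = 396 K.
Step 2 — Isobaric: P stays 13.2 kPa; V/T = const ⇒ T₂ = 904 K, V₂ = 1270 L.
W = PΔV = 13.2×(1270−555) kPa·L = 9420 J.
ΔU = nCvΔT = 2.23×32.0×(904−396) = 36200 J.
Q = ΔU + W = nCpΔT = 45600 J.
Net over both steps: W = 24400 J, Q = 60600 J, ΔU = 36200 J.

60600 J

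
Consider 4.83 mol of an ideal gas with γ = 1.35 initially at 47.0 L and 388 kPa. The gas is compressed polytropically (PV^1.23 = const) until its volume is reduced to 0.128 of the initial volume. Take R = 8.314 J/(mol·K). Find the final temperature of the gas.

729 K

T₁ = P₁V₁/(nR) = 388×47.0/(4.83×8.314) = 454 K.
Polytropic n=1.23: T₂ = T₁(V₁/V₂)^(n−1) = 454×(7.81)^0.23 = 729 K; P₂ = P₁(V₁/V₂)^n = 4860 kPa.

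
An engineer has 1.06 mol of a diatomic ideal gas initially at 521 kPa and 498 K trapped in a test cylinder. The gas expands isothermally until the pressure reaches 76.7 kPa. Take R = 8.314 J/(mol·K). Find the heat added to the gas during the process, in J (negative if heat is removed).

V₁ = nRT₁/P₁ = 1.06×8.314×498/521 = 8.42 L.
Isothermal: T stays 498 K; PV = const ⇒ V₂ = 57.2 L, P₂ = 76.7 kPa.
ΔU = 0 (ideal gas, T constant).
W = nRT ln(V₂/V₁) = 1.06×8.314×498×ln(6.79) = 8410 J.
Q = ΔU + W = 8410 J.

8410 J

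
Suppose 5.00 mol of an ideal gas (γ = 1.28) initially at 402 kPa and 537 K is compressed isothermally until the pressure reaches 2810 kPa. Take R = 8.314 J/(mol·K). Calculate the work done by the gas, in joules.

-43400 J

V₁ = nRT₁/P₁ = 5.00×8.314×537/402 = 55.5 L.
Isothermal: T stays 537 K; PV = const ⇒ V₂ = 7.94 L, P₂ = 2810 kPa.
W = nRT ln(V₂/V₁) = 5.00×8.314×537×ln(0.143) = -43400 J.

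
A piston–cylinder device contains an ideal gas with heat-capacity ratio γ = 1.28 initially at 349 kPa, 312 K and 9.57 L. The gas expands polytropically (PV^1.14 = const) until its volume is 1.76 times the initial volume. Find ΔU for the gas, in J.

n = P₁V₁/(RT₁) = 349×9.57/(8.314×312) = 1.29 mol.
Polytropic n=1.14: T₂ = T₁(V₁/V₂)^(n−1) = 312×(0.568)^0.14 = 288 K; P₂ = P₁(V₁/V₂)^n = 183 kPa.
For an ideal gas ΔU = nCvΔT with Cv = R/(γ−1) = 29.7 J/(mol·K).
ΔU = 1.29×29.7×(288−312) = -908 J.

-908 J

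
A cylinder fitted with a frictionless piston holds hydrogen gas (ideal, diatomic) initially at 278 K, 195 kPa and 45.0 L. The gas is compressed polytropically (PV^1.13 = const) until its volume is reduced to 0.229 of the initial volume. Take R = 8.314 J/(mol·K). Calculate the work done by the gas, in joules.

-14300 J

n = P₁V₁/(RT₁) = 195×45.0/(8.314×278) = 3.80 mol.
Polytropic n=1.13: T₂ = T₁(V₁/V₂)^(n−1) = 278×(4.37)^0.13 = 337 K; P₂ = P₁(V₁/V₂)^n = 1030 kPa.
W = (P₁V₁−P₂V₂)/(n−1) = (195×45.0−1030×10.3)/0.13 = -14300 J.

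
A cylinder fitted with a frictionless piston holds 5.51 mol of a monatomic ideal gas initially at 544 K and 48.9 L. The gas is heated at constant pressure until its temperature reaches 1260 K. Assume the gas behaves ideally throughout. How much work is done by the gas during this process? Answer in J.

32800 J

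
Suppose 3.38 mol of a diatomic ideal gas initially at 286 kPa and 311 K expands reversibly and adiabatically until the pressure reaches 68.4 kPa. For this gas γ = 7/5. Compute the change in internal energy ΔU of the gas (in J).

-7330 J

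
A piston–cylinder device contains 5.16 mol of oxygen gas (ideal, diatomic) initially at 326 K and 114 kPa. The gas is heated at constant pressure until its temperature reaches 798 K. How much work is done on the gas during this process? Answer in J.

V₁ = nRT₁/P₁ = 5.16×8.314×326/114 = 123 L.
Isobaric: P stays 114 kPa; V/T = const ⇒ T₂ = 798 K, V₂ = 300 L.
W = PΔV = 114×(300−123) kPa·L = 20200 J.
Work done on the gas = −W_by = -20200 J.

-20200 J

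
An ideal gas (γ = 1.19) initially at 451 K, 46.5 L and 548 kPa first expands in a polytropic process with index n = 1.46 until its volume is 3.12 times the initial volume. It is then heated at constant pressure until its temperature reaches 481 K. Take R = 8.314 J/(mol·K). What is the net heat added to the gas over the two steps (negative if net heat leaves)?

n = P₁V₁/(RT₁) = 548×46.5/(8.314×451) = 6.80 mol.
Step 1 — Polytropic n=1.46: T₂ = T₁(V₁/V₂)^(n−1) = 451×(0.321)^0.46 = 267 K; P₂ = P₁(V₁/V₂)^n = 104 kPa.
W = (P₁V₁−P₂V₂)/(n−1) = (548×46.5−104×145)/0.46 = 22600 J.
ΔU = nCvΔT = 6.80×43.8×(267−451) = -54700 J.
Q = ΔU + W = -32100 J.
State after step 1: P = 104 kPa, V = 145 L, T = 267 K.
Step 2 — Isobaric: P stays 104 kPa; V/T = const ⇒ T₂ = 481 K, V₂ = 261 L.
W = PΔV = 104×(261−145) kPa·L = 12100 J.
ΔU = nCvΔT = 6.80×43.8×(481−267) = 63600 J.
Q = ΔU + W = nCpΔT = 75700 J.
Net over both steps: W = 34700 J, Q = 43600 J, ΔU = 8920 J.

43600 J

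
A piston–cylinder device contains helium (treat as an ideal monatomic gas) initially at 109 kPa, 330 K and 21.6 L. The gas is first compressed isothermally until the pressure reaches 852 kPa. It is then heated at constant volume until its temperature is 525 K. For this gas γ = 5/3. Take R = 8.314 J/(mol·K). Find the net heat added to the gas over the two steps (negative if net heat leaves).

-2750 J

n = P₁V₁/(RT₁) = 109×21.6/(8.314×330) = 0.858 mol.
Step 1 — Isothermal: T stays 330 K; PV = const ⇒ V₂ = 2.76 L, P₂ = 852 kPa.
ΔU = 0 (ideal gas, T constant).
W = nRT ln(V₂/V₁) = 0.858×8.314×330×ln(0.128) = -4840 J.
Q = ΔU + W = -4840 J.
State after step 1: P = 852 kPa, V = 2.76 L, T = 330 K.
Step 2 — Isochoric: V stays 2.76 L; P/T = const ⇒ T₂ = 525 K, P₂ = 1360 kPa.
W = 0 (no volume change).
ΔU = nCvΔT = 0.858×12.5×(525−330) = 2090 J.
Q = ΔU = 2090 J.
Net over both steps: W = -4840 J, Q = -2750 J, ΔU = 2090 J.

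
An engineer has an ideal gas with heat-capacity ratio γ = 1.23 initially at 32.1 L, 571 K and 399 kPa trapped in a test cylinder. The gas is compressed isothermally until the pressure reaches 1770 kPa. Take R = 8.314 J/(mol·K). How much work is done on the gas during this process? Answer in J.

n = P₁V₁/(RT₁) = 399×32.1/(8.314×571) = 2.70 mol.
Isothermal: T stays 571 K; PV = const ⇒ V₂ = 7.24 L, P₂ = 1770 kPa.
W = nRT ln(V₂/V₁) = 2.70×8.314×571×ln(0.225) = -19100 J.
Work done on the gas = −W_by = 19100 J.

19100 J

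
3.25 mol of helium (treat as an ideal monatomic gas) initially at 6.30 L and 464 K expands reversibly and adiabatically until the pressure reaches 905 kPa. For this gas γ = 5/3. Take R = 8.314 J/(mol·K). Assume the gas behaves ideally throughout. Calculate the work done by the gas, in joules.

5080 J

P₁ = nRT₁/V₁ = 3.25×8.314×464/6.30 = 1990 kPa.
Adiabatic: T₂/T₁ = (P₂/P₁)^((γ−1)/γ) ⇒ T₂ = 464×(0.455)^0.400 = 339 K; V₂ = 10.1 L.
ΔU = nCvΔT = 3.25×12.5×(339−464) = -5080 J.
Q = 0 for an adiabatic process, so W = −ΔU = 5080 J.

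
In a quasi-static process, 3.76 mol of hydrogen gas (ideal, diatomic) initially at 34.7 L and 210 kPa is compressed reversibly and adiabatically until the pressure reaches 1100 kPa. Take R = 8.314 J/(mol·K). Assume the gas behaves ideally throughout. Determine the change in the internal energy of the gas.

11000 J

T₁ = P₁V₁/(nR) = 210×34.7/(3.76×8.314) = 233 K.
Adiabatic: T₂/T₁ = (P₂/P₁)^((γ−1)/γ) ⇒ T₂ = 233×(5.24)^0.286 = 374 K; V₂ = 10.6 L.
For an ideal gas ΔU = nCvΔT with Cv = (5/2)R = 20.8 J/(mol·K).
ΔU = 3.76×20.8×(374−233) = 11000 J.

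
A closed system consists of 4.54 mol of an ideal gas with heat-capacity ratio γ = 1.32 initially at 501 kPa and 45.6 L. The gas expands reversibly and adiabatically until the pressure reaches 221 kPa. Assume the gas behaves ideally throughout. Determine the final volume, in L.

T₁ = P₁V₁/(nR) = 501×45.6/(4.54×8.314) = 605 K.
Adiabatic: T₂/T₁ = (P₂/P₁)^((γ−1)/γ) ⇒ T₂ = 605×(0.441)^0.242 = 496 K; V₂ = 84.8 L.

84.8 L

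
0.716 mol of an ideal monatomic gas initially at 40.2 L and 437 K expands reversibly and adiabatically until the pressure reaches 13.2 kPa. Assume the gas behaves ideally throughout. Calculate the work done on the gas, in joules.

P₁ = nRT₁/V₁ = 0.716×8.314×437/40.2 = 64.7 kPa.
Adiabatic: T₂/T₁ = (P₂/P₁)^((γ−1)/γ) ⇒ T₂ = 437×(0.204)^0.400 = 231 K; V₂ = 104 L.
ΔU = nCvΔT = 0.716×12.5×(231−437) = -1840 J.
Q = 0 for an adiabatic process, so W = −ΔU = 1840 J.
Work done on the gas = −W_by = -1840 J.

-1840 J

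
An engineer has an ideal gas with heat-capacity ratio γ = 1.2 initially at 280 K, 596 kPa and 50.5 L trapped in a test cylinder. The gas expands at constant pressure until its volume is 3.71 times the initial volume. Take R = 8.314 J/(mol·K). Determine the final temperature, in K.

1040 K

Isobaric: P stays 596 kPa; V/T = const ⇒ T₂ = 1040 K, V₂ = 187 L.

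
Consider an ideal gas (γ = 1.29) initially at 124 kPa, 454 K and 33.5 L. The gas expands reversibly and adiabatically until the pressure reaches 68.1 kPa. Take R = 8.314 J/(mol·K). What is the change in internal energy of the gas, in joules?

-1810 J

n = P₁V₁/(RT₁) = 124×33.5/(8.314×454) = 1.10 mol.
Adiabatic: T₂/T₁ = (P₂/P₁)^((γ−1)/γ) ⇒ T₂ = 454×(0.549)^0.225 = 397 K; V₂ = 53.3 L.
For an ideal gas ΔU = nCvΔT with Cv = R/(γ−1) = 28.7 J/(mol·K).
ΔU = 1.10×28.7×(397−454) = -1810 J.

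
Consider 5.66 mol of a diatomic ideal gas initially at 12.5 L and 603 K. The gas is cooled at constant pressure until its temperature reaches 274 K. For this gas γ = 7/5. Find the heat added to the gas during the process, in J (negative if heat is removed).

-54200 J

P₁ = nRT₁/V₁ = 5.66×8.314×603/12.5 = 2270 kPa.
Isobaric: P stays 2270 kPa; V/T = const ⇒ T₂ = 274 K, V₂ = 5.68 L.
W = PΔV = 2270×(5.68−12.5) kPa·L = -15500 J.
ΔU = nCvΔT = 5.66×20.8×(274−603) = -38700 J.
Q = ΔU + W = nCpΔT = -54200 J.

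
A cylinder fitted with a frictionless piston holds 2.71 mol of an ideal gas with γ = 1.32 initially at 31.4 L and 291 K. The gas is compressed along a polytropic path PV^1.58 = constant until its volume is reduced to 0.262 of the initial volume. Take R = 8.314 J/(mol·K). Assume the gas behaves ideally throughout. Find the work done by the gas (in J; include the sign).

P₁ = nRT₁/V₁ = 2.71×8.314×291/31.4 = 209 kPa.
Polytropic n=1.58: T₂ = T₁(V₁/V₂)^(n−1) = 291×(3.82)^0.58 = 633 K; P₂ = P₁(V₁/V₂)^n = 1730 kPa.
W = (P₁V₁−P₂V₂)/(n−1) = (209×31.4−1730×8.23)/0.58 = -13300 J.

-13300 J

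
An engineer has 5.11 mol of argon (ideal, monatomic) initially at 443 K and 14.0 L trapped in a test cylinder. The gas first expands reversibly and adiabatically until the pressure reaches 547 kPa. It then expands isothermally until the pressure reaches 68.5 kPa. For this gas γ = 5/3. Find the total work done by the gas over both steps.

35800 J

P₁ = nRT₁/V₁ = 5.11×8.314×443/14.0 = 1340 kPa.
Step 1 — Adiabatic: T₂/T₁ = (P₂/P₁)^((γ−1)/γ) ⇒ T₂ = 443×(0.407)^0.400 = 309 K; V₂ = 24.0 L.
ΔU = nCvΔT = 5.11×12.5×(309−443) = -8530 J.
Q = 0 for an adiabatic process, so W = −ΔU = 8530 J.
State after step 1: P = 547 kPa, V = 24.0 L, T = 309 K.
Step 2 — Isothermal: T stays 309 K; PV = const ⇒ V₂ = 192 L, P₂ = 68.5 kPa.
ΔU = 0 (ideal gas, T constant).
W = nRT ln(V₂/V₁) = 5.11×8.314×309×ln(7.99) = 27300 J.
Q = ΔU + W = 27300 J.
Net over both steps: W = 35800 J, Q = 27300 J, ΔU = -8530 J.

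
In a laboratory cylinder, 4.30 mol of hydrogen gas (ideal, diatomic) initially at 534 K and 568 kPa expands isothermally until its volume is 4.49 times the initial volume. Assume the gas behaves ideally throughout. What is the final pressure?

127 kPa

V₁ = nRT₁/P₁ = 4.30×8.314×534/568 = 33.6 L.
Isothermal: T stays 534 K; PV = const ⇒ V₂ = 151 L, P₂ = 127 kPa.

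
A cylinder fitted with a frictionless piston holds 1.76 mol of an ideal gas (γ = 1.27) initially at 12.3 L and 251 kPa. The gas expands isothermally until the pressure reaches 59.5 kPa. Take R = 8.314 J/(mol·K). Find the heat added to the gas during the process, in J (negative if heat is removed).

T₁ = P₁V₁/(nR) = 251×12.3/(1.76×8.314) = 211 K.
Isothermal: T stays 211 K; PV = const ⇒ V₂ = 51.9 L, P₂ = 59.5 kPa.
ΔU = 0 (ideal gas, T constant).
W = nRT ln(V₂/V₁) = 1.76×8.314×211×ln(4.22) = 4440 J.
Q = ΔU + W = 4440 J.

4440 J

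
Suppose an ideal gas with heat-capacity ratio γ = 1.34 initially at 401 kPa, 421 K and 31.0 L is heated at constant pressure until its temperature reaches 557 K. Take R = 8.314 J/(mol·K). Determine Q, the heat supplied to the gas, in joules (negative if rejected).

n = P₁V₁/(RT₁) = 401×31.0/(8.314×421) = 3.55 mol.
Isobaric: P stays 401 kPa; V/T = const ⇒ T₂ = 557 K, V₂ = 41.0 L.
W = PΔV = 401×(41.0−31.0) kPa·L = 4020 J.
ΔU = nCvΔT = 3.55×24.5×(557−421) = 11800 J.
Q = ΔU + W = nCpΔT = 15800 J.

15800 J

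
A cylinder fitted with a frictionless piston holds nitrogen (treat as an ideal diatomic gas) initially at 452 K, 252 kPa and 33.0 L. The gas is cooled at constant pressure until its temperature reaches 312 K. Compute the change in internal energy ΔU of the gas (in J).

-6440 J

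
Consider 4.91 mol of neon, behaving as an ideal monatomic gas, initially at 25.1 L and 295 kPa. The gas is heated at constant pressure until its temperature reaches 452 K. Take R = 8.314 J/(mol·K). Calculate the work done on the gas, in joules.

-11000 J

T₁ = P₁V₁/(nR) = 295×25.1/(4.91×8.314) = 181 K.
Isobaric: P stays 295 kPa; V/T = const ⇒ T₂ = 452 K, V₂ = 62.5 L.
W = PΔV = 295×(62.5−25.1) kPa·L = 11000 J.
Work done on the gas = −W_by = -11000 J.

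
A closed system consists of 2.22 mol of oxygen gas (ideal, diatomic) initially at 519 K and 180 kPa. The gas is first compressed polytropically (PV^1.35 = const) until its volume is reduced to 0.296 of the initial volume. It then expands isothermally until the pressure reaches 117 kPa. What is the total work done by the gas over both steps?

15900 J

V₁ = nRT₁/P₁ = 2.22×8.314×519/180 = 53.2 L.
Step 1 — Polytropic n=1.35: T₂ = T₁(V₁/V₂)^(n−1) = 519×(3.38)^0.35 = 795 K; P₂ = P₁(V₁/V₂)^n = 931 kPa.
W = (P₁V₁−P₂V₂)/(n−1) = (180×53.2−931×15.8)/0.35 = -14500 J.
ΔU = nCvΔT = 2.22×20.8×(795−519) = 12700 J.
Q = ΔU + W = -1820 J.
State after step 1: P = 931 kPa, V = 15.8 L, T = 795 K.
Step 2 — Isothermal: T stays 795 K; PV = const ⇒ V₂ = 125 L, P₂ = 117 kPa.
ΔU = 0 (ideal gas, T constant).
W = nRT ln(V₂/V₁) = 2.22×8.314×795×ln(7.96) = 30400 J.
Q = ΔU + W = 30400 J.
Net over both steps: W = 15900 J, Q = 28600 J, ΔU = 12700 J.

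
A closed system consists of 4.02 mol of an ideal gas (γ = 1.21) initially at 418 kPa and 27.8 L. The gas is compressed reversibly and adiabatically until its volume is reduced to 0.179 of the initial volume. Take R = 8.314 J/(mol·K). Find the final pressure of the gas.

3350 kPa

T₁ = P₁V₁/(nR) = 418×27.8/(4.02×8.314) = 348 K.
Adiabatic: TV^(γ−1) = const ⇒ T₂ = 348×(5.59)^0.210 = 499 K; PV^γ = const ⇒ P₂ = 3350 kPa.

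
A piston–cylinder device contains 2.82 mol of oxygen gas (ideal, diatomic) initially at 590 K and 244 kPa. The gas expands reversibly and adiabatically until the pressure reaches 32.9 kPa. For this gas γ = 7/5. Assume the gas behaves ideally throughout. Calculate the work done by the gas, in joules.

15100 J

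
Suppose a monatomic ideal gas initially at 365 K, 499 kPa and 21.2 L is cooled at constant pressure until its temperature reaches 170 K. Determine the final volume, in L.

9.87 L

Isobaric: P stays 499 kPa; V/T = const ⇒ T₂ = 170 K, V₂ = 9.87 L.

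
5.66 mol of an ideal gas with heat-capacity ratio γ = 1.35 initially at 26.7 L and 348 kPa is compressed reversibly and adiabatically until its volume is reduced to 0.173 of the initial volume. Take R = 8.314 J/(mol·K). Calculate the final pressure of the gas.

T₁ = P₁V₁/(nR) = 348×26.7/(5.66×8.314) = 197 K.
Adiabatic: TV^(γ−1) = const ⇒ T₂ = 197×(5.78)^0.350 = 365 K; PV^γ = const ⇒ P₂ = 3720 kPa.

3720 kPa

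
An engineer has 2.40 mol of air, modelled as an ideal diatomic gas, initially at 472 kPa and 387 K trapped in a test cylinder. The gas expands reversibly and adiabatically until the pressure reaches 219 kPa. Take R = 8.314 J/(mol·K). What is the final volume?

28.3 L

V₁ = nRT₁/P₁ = 2.40×8.314×387/472 = 16.4 L.
Adiabatic: T₂/T₁ = (P₂/P₁)^((γ−1)/γ) ⇒ T₂ = 387×(0.464)^0.286 = 311 K; V₂ = 28.3 L.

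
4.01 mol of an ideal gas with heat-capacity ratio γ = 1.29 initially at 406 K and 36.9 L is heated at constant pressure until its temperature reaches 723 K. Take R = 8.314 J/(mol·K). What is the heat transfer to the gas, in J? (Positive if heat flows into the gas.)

47000 J

P₁ = nRT₁/V₁ = 4.01×8.314×406/36.9 = 367 kPa.
Isobaric: P stays 367 kPa; V/T = const ⇒ T₂ = 723 K, V₂ = 65.7 L.
W = PΔV = 367×(65.7−36.9) kPa·L = 10600 J.
ΔU = nCvΔT = 4.01×28.7×(723−406) = 36400 J.
Q = ΔU + W = nCpΔT = 47000 J.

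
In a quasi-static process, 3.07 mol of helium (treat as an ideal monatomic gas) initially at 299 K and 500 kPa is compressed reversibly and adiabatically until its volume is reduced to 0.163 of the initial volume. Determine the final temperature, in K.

1000 K

V₁ = nRT₁/P₁ = 3.07×8.314×299/500 = 15.3 L.
Adiabatic: TV^(γ−1) = const ⇒ T₂ = 299×(6.13)^0.667 = 1000 K; PV^γ = const ⇒ P₂ = 10300 kPa.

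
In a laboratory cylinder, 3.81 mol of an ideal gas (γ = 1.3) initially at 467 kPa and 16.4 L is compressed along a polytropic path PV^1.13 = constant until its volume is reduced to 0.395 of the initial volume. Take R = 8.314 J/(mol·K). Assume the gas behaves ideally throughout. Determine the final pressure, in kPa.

1330 kPa

T₁ = P₁V₁/(nR) = 467×16.4/(3.81×8.314) = 242 K.
Polytropic n=1.13: T₂ = T₁(V₁/V₂)^(n−1) = 242×(2.53)^0.13 = 273 K; P₂ = P₁(V₁/V₂)^n = 1330 kPa.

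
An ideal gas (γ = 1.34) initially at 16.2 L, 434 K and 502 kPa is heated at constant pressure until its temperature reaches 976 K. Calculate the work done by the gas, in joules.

n = P₁V₁/(RT₁) = 502×16.2/(8.314×434) = 2.25 mol.
Isobaric: P stays 502 kPa; V/T = const ⇒ T₂ = 976 K, V₂ = 36.4 L.
W = PΔV = 502×(36.4−16.2) kPa·L = 10200 J.

10200 J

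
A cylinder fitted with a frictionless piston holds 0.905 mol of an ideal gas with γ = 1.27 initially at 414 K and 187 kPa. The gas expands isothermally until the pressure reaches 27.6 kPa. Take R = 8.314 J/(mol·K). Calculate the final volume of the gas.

113 L

V₁ = nRT₁/P₁ = 0.905×8.314×414/187 = 16.7 L.
Isothermal: T stays 414 K; PV = const ⇒ V₂ = 113 L, P₂ = 27.6 kPa.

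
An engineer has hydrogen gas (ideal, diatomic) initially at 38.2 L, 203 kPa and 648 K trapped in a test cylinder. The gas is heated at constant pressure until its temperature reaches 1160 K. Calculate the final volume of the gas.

68.4 L

Isobaric: P stays 203 kPa; V/T = const ⇒ T₂ = 1160 K, V₂ = 68.4 L.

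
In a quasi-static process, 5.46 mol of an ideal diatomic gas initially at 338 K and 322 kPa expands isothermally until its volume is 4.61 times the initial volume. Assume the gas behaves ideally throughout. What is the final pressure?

V₁ = nRT₁/P₁ = 5.46×8.314×338/322 = 47.7 L.
Isothermal: T stays 338 K; PV = const ⇒ V₂ = 220 L, P₂ = 69.8 kPa.

69.8 kPa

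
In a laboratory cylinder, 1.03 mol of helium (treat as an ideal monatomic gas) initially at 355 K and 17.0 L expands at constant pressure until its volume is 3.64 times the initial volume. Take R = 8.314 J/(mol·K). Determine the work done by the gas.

8030 J

P₁ = nRT₁/V₁ = 1.03×8.314×355/17.0 = 179 kPa.
Isobaric: P stays 179 kPa; V/T = const ⇒ T₂ = 1290 K, V₂ = 61.9 L.
W = PΔV = 179×(61.9−17.0) kPa·L = 8030 J.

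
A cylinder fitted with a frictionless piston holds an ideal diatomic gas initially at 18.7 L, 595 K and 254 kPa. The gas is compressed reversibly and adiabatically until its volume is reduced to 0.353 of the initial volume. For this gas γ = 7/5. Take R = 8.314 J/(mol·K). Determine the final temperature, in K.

902 K

Adiabatic: TV^(γ−1) = const ⇒ T₂ = 595×(2.83)^0.400 = 902 K; PV^γ = const ⇒ P₂ = 1090 kPa.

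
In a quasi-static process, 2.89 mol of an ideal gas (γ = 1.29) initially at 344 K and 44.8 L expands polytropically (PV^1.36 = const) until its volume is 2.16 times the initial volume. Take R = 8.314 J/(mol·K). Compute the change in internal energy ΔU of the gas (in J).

-6900 J

P₁ = nRT₁/V₁ = 2.89×8.314×344/44.8 = 184 kPa.
Polytropic n=1.36: T₂ = T₁(V₁/V₂)^(n−1) = 344×(0.463)^0.36 = 261 K; P₂ = P₁(V₁/V₂)^n = 64.7 kPa.
For an ideal gas ΔU = nCvΔT with Cv = R/(γ−1) = 28.7 J/(mol·K).
ΔU = 2.89×28.7×(261−344) = -6900 J.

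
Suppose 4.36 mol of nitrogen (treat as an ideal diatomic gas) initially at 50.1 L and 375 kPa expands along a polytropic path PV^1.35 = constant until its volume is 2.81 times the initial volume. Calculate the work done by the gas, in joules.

T₁ = P₁V₁/(nR) = 375×50.1/(4.36×8.314) = 518 K.
Polytropic n=1.35: T₂ = T₁(V₁/V₂)^(n−1) = 518×(0.356)^0.35 = 361 K; P₂ = P₁(V₁/V₂)^n = 93.0 kPa.
W = (P₁V₁−P₂V₂)/(n−1) = (375×50.1−93.0×141)/0.35 = 16300 J.

16300 J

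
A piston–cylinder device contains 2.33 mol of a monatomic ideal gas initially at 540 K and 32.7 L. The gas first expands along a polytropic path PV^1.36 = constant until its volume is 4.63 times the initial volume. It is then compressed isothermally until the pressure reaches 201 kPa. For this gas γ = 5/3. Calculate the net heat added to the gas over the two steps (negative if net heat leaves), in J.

P₁ = nRT₁/V₁ = 2.33×8.314×540/32.7 = 320 kPa.
Step 1 — Polytropic n=1.36: T₂ = T₁(V₁/V₂)^(n−1) = 540×(0.216)^0.36 = 311 K; P₂ = P₁(V₁/V₂)^n = 39.8 kPa.
W = (P₁V₁−P₂V₂)/(n−1) = (320×32.7−39.8×151)/0.36 = 12300 J.
ΔU = nCvΔT = 2.33×12.5×(311−540) = -6650 J.
Q = ΔU + W = 5670 J.
State after step 1: P = 39.8 kPa, V = 151 L, T = 311 K.
Step 2 — Isothermal: T stays 311 K; PV = const ⇒ V₂ = 30.0 L, P₂ = 201 kPa.
ΔU = 0 (ideal gas, T constant).
W = nRT ln(V₂/V₁) = 2.33×8.314×311×ln(0.198) = -9760 J.
Q = ΔU + W = -9760 J.
Net over both steps: W = 2560 J, Q = -4090 J, ΔU = -6650 J.

-4090 J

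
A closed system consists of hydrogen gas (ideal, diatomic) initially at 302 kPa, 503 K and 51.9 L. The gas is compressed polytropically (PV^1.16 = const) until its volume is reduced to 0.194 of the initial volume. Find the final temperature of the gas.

654 K

Polytropic n=1.16: T₂ = T₁(V₁/V₂)^(n−1) = 503×(5.15)^0.16 = 654 K; P₂ = P₁(V₁/V₂)^n = 2020 kPa.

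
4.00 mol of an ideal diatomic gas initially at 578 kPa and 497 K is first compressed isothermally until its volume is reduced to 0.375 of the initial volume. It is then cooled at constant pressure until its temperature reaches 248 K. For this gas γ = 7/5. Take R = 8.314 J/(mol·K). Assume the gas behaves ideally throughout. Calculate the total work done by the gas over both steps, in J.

V₁ = nRT₁/P₁ = 4.00×8.314×497/578 = 28.6 L.
Step 1 — Isothermal: T stays 497 K; PV = const ⇒ V₂ = 10.7 L, P₂ = 1540 kPa.
ΔU = 0 (ideal gas, T constant).
W = nRT ln(V₂/V₁) = 4.00×8.314×497×ln(0.375) = -16200 J.
Q = ΔU + W = -16200 J.
State after step 1: P = 1540 kPa, V = 10.7 L, T = 497 K.
Step 2 — Isobaric: P stays 1540 kPa; V/T = const ⇒ T₂ = 248 K, V₂ = 5.35 L.
W = PΔV = 1540×(5.35−10.7) kPa·L = -8280 J.
ΔU = nCvΔT = 4.00×20.8×(248−497) = -20700 J.
Q = ΔU + W = nCpΔT = -29000 J.
Net over both steps: W = -24500 J, Q = -45200 J, ΔU = -20700 J.

-24500 J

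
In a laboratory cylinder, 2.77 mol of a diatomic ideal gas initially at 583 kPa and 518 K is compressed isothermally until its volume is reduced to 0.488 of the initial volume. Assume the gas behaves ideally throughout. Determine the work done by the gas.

V₁ = nRT₁/P₁ = 2.77×8.314×518/583 = 20.5 L.
Isothermal: T stays 518 K; PV = const ⇒ V₂ = 9.99 L, P₂ = 1190 kPa.
W = nRT ln(V₂/V₁) = 2.77×8.314×518×ln(0.488) = -8560 J.

-8560 J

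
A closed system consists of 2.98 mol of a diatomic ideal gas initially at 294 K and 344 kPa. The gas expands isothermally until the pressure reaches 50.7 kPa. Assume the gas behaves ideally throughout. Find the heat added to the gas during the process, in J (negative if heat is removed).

V₁ = nRT₁/P₁ = 2.98×8.314×294/344 = 21.2 L.
Isothermal: T stays 294 K; PV = const ⇒ V₂ = 144 L, P₂ = 50.7 kPa.
ΔU = 0 (ideal gas, T constant).
W = nRT ln(V₂/V₁) = 2.98×8.314×294×ln(6.79) = 13900 J.
Q = ΔU + W = 13900 J.

13900 J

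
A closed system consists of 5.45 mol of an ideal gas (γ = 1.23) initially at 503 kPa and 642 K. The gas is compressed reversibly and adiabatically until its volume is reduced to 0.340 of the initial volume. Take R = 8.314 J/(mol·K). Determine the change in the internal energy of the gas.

35600 J

V₁ = nRT₁/P₁ = 5.45×8.314×642/503 = 57.8 L.
Adiabatic: TV^(γ−1) = const ⇒ T₂ = 642×(2.94)^0.230 = 823 K; PV^γ = const ⇒ P₂ = 1900 kPa.
For an ideal gas ΔU = nCvΔT with Cv = R/(γ−1) = 36.1 J/(mol·K).
ΔU = 5.45×36.1×(823−642) = 35600 J.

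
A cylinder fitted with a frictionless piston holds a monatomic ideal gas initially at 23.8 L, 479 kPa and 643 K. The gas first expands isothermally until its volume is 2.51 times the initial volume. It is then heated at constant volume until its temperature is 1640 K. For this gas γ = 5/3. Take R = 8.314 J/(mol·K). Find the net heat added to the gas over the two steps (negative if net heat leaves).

37000 J

n = P₁V₁/(RT₁) = 479×23.8/(8.314×643) = 2.13 mol.
Step 1 — Isothermal: T stays 643 K; PV = const ⇒ V₂ = 59.7 L, P₂ = 191 kPa.
ΔU = 0 (ideal gas, T constant).
W = nRT ln(V₂/V₁) = 2.13×8.314×643×ln(2.51) = 10500 J.
Q = ΔU + W = 10500 J.
State after step 1: P = 191 kPa, V = 59.7 L, T = 643 K.
Step 2 — Isochoric: V stays 59.7 L; P/T = const ⇒ T₂ = 1640 K, P₂ = 487 kPa.
W = 0 (no volume change).
ΔU = nCvΔT = 2.13×12.5×(1640−643) = 26500 J.
Q = ΔU = 26500 J.
Net over both steps: W = 10500 J, Q = 37000 J, ΔU = 26500 J.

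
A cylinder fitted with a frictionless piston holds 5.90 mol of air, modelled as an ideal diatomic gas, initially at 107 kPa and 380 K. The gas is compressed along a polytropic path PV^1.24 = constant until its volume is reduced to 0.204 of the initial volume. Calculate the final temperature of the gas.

557 K

V₁ = nRT₁/P₁ = 5.90×8.314×380/107 = 174 L.
Polytropic n=1.24: T₂ = T₁(V₁/V₂)^(n−1) = 380×(4.90)^0.24 = 557 K; P₂ = P₁(V₁/V₂)^n = 768 kPa.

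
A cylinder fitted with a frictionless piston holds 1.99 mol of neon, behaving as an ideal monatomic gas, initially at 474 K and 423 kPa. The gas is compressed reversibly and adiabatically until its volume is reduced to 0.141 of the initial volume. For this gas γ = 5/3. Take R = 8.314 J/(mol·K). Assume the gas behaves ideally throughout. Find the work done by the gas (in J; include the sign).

-31700 J

V₁ = nRT₁/P₁ = 1.99×8.314×474/423 = 18.5 L.
Adiabatic: TV^(γ−1) = const ⇒ T₂ = 474×(7.09)^0.667 = 1750 K; PV^γ = const ⇒ P₂ = 11100 kPa.
ΔU = nCvΔT = 1.99×12.5×(1750−474) = 31700 J.
Q = 0 for an adiabatic process, so W = −ΔU = -31700 J.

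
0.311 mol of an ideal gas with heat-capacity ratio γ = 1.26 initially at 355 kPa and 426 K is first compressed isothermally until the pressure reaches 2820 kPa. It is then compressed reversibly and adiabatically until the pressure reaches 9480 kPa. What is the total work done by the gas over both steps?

-3490 J

V₁ = nRT₁/P₁ = 0.311×8.314×426/355 = 3.10 L.
Step 1 — Isothermal: T stays 426 K; PV = const ⇒ V₂ = 0.391 L, P₂ = 2820 kPa.
ΔU = 0 (ideal gas, T constant).
W = nRT ln(V₂/V₁) = 0.311×8.314×426×ln(0.126) = -2280 J.
Q = ΔU + W = -2280 J.
State after step 1: P = 2820 kPa, V = 0.391 L, T = 426 K.
Step 2 — Adiabatic: T₂/T₁ = (P₂/P₁)^((γ−1)/γ) ⇒ T₂ = 426×(3.36)^0.206 = 547 K; V₂ = 0.149 L.
ΔU = nCvΔT = 0.311×32.0×(547−426) = 1200 J.
Q = 0 for an adiabatic process, so W = −ΔU = -1200 J.
Net over both steps: W = -3490 J, Q = -2280 J, ΔU = 1200 J.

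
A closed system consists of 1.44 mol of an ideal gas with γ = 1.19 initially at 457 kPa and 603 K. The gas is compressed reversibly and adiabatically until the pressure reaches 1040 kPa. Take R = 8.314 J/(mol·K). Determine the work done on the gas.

5330 J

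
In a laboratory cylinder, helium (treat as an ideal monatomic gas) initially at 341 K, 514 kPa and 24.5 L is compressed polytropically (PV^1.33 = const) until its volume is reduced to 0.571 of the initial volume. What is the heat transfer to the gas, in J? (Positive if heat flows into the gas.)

n = P₁V₁/(RT₁) = 514×24.5/(8.314×341) = 4.44 mol.
Polytropic n=1.33: T₂ = T₁(V₁/V₂)^(n−1) = 341×(1.75)^0.33 = 410 K; P₂ = P₁(V₁/V₂)^n = 1080 kPa.
W = (P₁V₁−P₂V₂)/(n−1) = (514×24.5−1080×14.0)/0.33 = -7750 J.
ΔU = nCvΔT = 4.44×12.5×(410−341) = 3840 J.
Q = ΔU + W = -3910 J.

-3910 J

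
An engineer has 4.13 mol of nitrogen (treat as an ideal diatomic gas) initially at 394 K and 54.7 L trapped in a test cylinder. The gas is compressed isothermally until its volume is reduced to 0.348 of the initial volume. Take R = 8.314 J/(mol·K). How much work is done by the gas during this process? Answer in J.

-14300 J

P₁ = nRT₁/V₁ = 4.13×8.314×394/54.7 = 247 kPa.
Isothermal: T stays 394 K; PV = const ⇒ V₂ = 19.0 L, P₂ = 711 kPa.
W = nRT ln(V₂/V₁) = 4.13×8.314×394×ln(0.348) = -14300 J.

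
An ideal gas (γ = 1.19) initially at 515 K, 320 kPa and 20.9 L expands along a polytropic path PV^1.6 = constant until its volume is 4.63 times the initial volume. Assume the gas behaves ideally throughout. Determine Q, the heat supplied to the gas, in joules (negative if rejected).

-14500 J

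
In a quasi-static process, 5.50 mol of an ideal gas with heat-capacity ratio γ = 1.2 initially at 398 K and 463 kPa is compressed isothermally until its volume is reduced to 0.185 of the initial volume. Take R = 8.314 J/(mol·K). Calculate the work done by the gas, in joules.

V₁ = nRT₁/P₁ = 5.50×8.314×398/463 = 39.3 L.
Isothermal: T stays 398 K; PV = const ⇒ V₂ = 7.27 L, P₂ = 2500 kPa.
W = nRT ln(V₂/V₁) = 5.50×8.314×398×ln(0.185) = -30700 J.

-30700 J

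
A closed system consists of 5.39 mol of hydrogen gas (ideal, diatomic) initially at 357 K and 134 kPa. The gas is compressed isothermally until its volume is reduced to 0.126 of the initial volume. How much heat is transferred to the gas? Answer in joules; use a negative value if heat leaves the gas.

V₁ = nRT₁/P₁ = 5.39×8.314×357/134 = 119 L.
Isothermal: T stays 357 K; PV = const ⇒ V₂ = 15.0 L, P₂ = 1060 kPa.
ΔU = 0 (ideal gas, T constant).
W = nRT ln(V₂/V₁) = 5.39×8.314×357×ln(0.126) = -33100 J.
Q = ΔU + W = -33100 J.

-33100 J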